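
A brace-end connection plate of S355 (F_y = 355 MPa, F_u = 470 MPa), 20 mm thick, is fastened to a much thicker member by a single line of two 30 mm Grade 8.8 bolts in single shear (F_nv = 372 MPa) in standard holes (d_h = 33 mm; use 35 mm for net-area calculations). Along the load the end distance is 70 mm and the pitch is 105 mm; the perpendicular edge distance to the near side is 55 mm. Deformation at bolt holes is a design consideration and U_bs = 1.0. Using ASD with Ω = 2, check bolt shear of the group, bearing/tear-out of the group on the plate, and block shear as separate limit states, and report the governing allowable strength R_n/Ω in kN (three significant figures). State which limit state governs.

263 kN (bolt shear governs)

Bolt shear: A_b = π·30²/4 = 706.9 mm²; R_n = 372 × 706.9 × 2 × 1 / 1000 = 525.9 kN → 525.9 / 2 = 263 kN.
Bearing: edge l_c = 53.5, r_n = 603.5 kN; interior l_c = 72, r_n = 676.8 kN; R_n = 603.5 + 1·676.8 = 1280 kN → 640 kN.
Block shear: A_gv = 3500, A_nv = 2450, A_nt = 750 mm²; R_n = min(0.6F_uA_nv, 0.6F_yA_gv) + U_bs·F_u·A_nt = 1043 kN → 522 kN.
Bolt shear governs: 263 kN.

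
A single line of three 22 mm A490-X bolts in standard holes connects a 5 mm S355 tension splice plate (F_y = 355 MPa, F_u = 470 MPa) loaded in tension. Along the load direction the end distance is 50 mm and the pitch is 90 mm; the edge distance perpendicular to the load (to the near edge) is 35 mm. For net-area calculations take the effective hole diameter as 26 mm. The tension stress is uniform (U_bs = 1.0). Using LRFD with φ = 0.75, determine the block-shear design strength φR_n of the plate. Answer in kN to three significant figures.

Shear plane L_v = 50 + 2·90 = 230 mm; A_gv = 230 × 5 = 1150 mm².
A_nv = (230 − 2.5·26) × 5 = 825 mm².
A_nt = (35 − 0.5·26) × 5 = 110 mm².
0.6 F_u A_nv = 232.7 kN; 0.6 F_y A_gv = 245 kN → shear rupture governs the shear term.
R_n = 232.7 + 1.0 × 470 × 110 / 1000 = 284.4 kN.
Design strength φR_n = 0.75 × 284.4 = 213 kN.

213 kN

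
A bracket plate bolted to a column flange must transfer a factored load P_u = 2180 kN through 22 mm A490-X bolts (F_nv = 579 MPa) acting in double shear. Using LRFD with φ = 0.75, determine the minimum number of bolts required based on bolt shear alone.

A_b = π·22²/4 = 380.1 mm².
Per-bolt design strength φR_n = 0.75 × 579 × 380.1 × 2 / 1000 = 330.1 kN.
n ≥ 2180 / 330.1 = 6.603 → use 7 bolts.

7 bolts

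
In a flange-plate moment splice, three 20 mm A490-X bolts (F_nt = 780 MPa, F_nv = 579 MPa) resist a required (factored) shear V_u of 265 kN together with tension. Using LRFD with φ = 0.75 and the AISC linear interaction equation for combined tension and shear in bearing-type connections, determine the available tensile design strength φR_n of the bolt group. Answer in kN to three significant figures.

A_b = π·20²/4 = 314.2 mm²; f_rv = 265 × 1000 / (3 × 314.2) = 281.2 MPa.
F'_nt = 1.3 F_nt − (F_nt / φF_nv) f_rv = 1.3·780 − (780/(0.75·579))·281.2 = 509 MPa, capped at F_nt → F'_nt = 509 MPa.
R_n = F'_nt · A_b · n = 509 × 314.2 × 3 / 1000 = 479.7 kN.
Design strength φR_n = 0.75 × 479.7 = 360 kN.

360 kN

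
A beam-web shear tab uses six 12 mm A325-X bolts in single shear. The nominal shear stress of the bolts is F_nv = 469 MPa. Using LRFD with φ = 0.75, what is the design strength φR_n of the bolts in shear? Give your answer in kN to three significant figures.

A_b = π × 12² / 4 = 113.1 mm².
R_n = F_nv · A_b · n · n_s = 469 × 113.1 × 6 × 1 / 1000 = 318.3 kN.
Design strength φR_n = 0.75 × 318.3 = 239 kN.

239 kN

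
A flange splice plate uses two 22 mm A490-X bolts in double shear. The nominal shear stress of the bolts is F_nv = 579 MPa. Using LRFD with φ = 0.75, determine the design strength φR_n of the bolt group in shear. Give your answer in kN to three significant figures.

660 kN

A_b = π × 22² / 4 = 380.1 mm².
R_n = F_nv · A_b · n · n_s = 579 × 380.1 × 2 × 2 / 1000 = 880.4 kN.
Design strength φR_n = 0.75 × 880.4 = 660 kN.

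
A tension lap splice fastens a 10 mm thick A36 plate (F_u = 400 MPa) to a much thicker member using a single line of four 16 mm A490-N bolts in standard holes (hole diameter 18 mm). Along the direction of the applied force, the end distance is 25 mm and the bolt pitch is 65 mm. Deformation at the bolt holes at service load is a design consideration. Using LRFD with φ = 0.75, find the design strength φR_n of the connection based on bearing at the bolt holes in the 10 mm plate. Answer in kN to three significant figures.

Per bolt r_n = 1.2 l_c t F_u ≤ 2.4 d t F_u; upper limit = 2.4 × 16 × 10 × 400 / 1000 = 153.6 kN.
Edge bolt: l_c = 25 − 18/2 = 16 mm → 1.2 × 16 × 10 × 400 / 1000 = 76.8 → r_n = 76.8 kN.
Interior bolts: l_c = 65 − 18 = 47 mm → 1.2 × 47 × 10 × 400 / 1000 = 225.6 → r_n = 153.6 kN.
R_n = 1 × 76.8 + 3 × 153.6 = 537.6 kN.
Design strength φR_n = 0.75 × 537.6 = 403 kN.

403 kN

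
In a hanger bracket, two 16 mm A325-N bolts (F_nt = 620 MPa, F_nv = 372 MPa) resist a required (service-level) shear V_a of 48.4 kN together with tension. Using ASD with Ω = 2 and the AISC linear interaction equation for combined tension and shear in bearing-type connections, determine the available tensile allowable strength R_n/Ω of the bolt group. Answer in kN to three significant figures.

81.4 kN

A_b = π·16²/4 = 201.1 mm²; f_rv = 48.4 × 1000 / (2 × 201.1) = 120.4 MPa.
F'_nt = 1.3 F_nt − (Ω F_nt / F_nv) f_rv = 1.3·620 − (2·620/372)·120.4 = 404.8 MPa, capped at F_nt → F'_nt = 404.8 MPa.
R_n = F'_nt · A_b · n = 404.8 × 201.1 × 2 / 1000 = 162.8 kN.
Allowable strength R_n/Ω = 162.8 / 2 = 81.4 kN.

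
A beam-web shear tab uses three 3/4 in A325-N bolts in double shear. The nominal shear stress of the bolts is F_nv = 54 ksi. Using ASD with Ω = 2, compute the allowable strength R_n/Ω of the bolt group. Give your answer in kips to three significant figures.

71.6 kips

A_b = π × 0.75² / 4 = 0.4418 in².
R_n = F_nv · A_b · n · n_s = 54 × 0.4418 × 3 × 2 = 143.1 kips.
Allowable strength R_n/Ω = 143.1 / 2 = 71.6 kips.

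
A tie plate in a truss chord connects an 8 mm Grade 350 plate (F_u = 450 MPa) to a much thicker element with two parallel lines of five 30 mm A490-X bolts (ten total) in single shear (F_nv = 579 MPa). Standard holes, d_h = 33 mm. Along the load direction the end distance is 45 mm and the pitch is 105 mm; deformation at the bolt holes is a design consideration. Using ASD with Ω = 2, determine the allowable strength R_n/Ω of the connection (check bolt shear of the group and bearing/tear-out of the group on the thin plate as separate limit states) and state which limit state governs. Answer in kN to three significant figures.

Bolt shear: A_b = π·30²/4 = 706.9 mm²; R_n = 579 × 706.9 × 10 × 1 / 1000 = 4093 kN → 4093 / 2 = 2050 kN.
Bearing (1.2 l_c t F_u ≤ 2.4 d t F_u): upper limit = 2.4·30·8·450 / 1000 = 259.2 kN.
  Edge l_c = 45 − 33/2 = 28.5 → r_n = 123.1 kN; interior l_c = 105 − 33 = 72 → r_n = 259.2 kN.
  R_n,bearing = 2·123.1 + 8·259.2 = 2320 kN → 2320 / 2 = 1160 kN.
Bearing governs: 1160 kN.

1160 kN (bearing governs)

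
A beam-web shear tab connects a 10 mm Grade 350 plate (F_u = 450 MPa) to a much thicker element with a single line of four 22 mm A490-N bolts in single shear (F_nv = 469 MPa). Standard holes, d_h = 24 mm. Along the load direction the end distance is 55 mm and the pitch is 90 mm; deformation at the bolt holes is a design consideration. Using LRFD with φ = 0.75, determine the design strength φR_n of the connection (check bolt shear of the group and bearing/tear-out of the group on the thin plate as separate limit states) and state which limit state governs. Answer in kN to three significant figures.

Bolt shear: A_b = π·22²/4 = 380.1 mm²; R_n = 469 × 380.1 × 4 × 1 / 1000 = 713.1 kN → 0.75 × 713.1 = 535 kN.
Bearing (1.2 l_c t F_u ≤ 2.4 d t F_u): upper limit = 2.4·22·10·450 / 1000 = 237.6 kN.
  Edge l_c = 55 − 24/2 = 43 → r_n = 232.2 kN; interior l_c = 90 − 24 = 66 → r_n = 237.6 kN.
  R_n,bearing = 1·232.2 + 3·237.6 = 945 kN → 0.75 × 945 = 709 kN.
Bolt shear governs: 535 kN.

535 kN (bolt shear governs)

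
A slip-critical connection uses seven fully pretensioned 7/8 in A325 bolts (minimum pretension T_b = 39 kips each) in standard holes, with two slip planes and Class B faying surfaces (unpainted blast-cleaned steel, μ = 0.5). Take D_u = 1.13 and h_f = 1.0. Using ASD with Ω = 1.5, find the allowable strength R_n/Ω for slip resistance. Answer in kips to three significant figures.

R_n = μ · D_u · h_f · T_b · n_s · n_b = 0.5 × 1.13 × 1.0 × 39 × 2 × 7 = 308.5 kips.
Allowable strength R_n/Ω = 308.5 / 1.5 = 206 kips.

206 kips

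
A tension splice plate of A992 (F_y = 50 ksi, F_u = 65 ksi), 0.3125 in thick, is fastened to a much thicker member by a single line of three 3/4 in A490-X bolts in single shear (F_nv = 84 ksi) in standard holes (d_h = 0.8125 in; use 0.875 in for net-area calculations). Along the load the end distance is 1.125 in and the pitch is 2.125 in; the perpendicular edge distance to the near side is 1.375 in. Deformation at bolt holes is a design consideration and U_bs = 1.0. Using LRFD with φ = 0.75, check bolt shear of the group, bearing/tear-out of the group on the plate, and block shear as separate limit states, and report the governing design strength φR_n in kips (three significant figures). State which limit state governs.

43.4 kips (block shear governs)

Bolt shear: A_b = π·0.75²/4 = 0.4418 in²; R_n = 84 × 0.4418 × 3 × 1 = 111.3 kips → 0.75 × 111.3 = 83.5 kips.
Bearing: edge l_c = 0.7188, r_n = 17.52 kips; interior l_c = 1.312, r_n = 31.99 kips; R_n = 17.52 + 2·31.99 = 81.5 kips → 61.1 kips.
Block shear: A_gv = 1.68, A_nv = 0.9961, A_nt = 0.293 in²; R_n = min(0.6F_uA_nv, 0.6F_yA_gv) + U_bs·F_u·A_nt = 57.89 kips → 43.4 kips.
Block shear governs: 43.4 kips.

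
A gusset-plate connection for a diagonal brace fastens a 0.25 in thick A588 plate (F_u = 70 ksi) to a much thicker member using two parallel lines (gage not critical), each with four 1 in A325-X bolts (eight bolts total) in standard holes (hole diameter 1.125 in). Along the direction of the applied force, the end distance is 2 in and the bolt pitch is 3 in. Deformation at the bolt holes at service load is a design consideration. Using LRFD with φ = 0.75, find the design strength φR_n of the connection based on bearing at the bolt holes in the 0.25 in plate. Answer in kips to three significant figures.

222 kips

Per bolt r_n = 1.2 l_c t F_u ≤ 2.4 d t F_u; upper limit = 2.4 × 1 × 0.25 × 70 = 42 kips.
Edge bolt: l_c = 2 − 1.125/2 = 1.438 in → 1.2 × 1.438 × 0.25 × 70 = 30.19 → r_n = 30.19 kips.
Interior bolts: l_c = 3 − 1.125 = 1.875 in → 1.2 × 1.875 × 0.25 × 70 = 39.38 → r_n = 39.38 kips.
R_n = 2 × 30.19 + 6 × 39.38 = 296.6 kips.
Design strength φR_n = 0.75 × 296.6 = 222 kips.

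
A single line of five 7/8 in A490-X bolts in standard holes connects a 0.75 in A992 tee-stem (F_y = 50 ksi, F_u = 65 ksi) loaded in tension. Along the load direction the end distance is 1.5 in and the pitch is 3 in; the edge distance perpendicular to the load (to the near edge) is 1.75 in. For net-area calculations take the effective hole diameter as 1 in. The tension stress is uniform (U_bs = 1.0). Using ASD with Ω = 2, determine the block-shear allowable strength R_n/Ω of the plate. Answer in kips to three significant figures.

162 kips

Shear plane L_v = 1.5 + 4·3 = 13.5 in; A_gv = 13.5 × 0.75 = 10.12 in².
A_nv = (13.5 − 4.5·1) × 0.75 = 6.75 in².
A_nt = (1.75 − 0.5·1) × 0.75 = 0.9375 in².
0.6 F_u A_nv = 263.2 kips; 0.6 F_y A_gv = 303.8 kips → shear rupture governs the shear term.
R_n = 263.2 + 1.0 × 65 × 0.9375 = 324.2 kips.
Allowable strength R_n/Ω = 324.2 / 2 = 162 kips.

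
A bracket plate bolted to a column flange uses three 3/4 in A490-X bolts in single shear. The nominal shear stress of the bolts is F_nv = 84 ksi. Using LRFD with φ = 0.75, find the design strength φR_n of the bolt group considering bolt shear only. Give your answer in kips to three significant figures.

A_b = π × 0.75² / 4 = 0.4418 in².
R_n = F_nv · A_b · n · n_s = 84 × 0.4418 × 3 × 1 = 111.3 kips.
Design strength φR_n = 0.75 × 111.3 = 83.5 kips.

83.5 kips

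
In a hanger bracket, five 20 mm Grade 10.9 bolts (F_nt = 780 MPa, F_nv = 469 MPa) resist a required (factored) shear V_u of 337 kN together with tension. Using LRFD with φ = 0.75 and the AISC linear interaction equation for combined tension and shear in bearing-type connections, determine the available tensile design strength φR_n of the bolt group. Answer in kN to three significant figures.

634 kN

A_b = π·20²/4 = 314.2 mm²; f_rv = 337 × 1000 / (5 × 314.2) = 214.5 MPa.
F'_nt = 1.3 F_nt − (F_nt / φF_nv) f_rv = 1.3·780 − (780/(0.75·469))·214.5 = 538.3 MPa, capped at F_nt → F'_nt = 538.3 MPa.
R_n = F'_nt · A_b · n = 538.3 × 314.2 × 5 / 1000 = 845.5 kN.
Design strength φR_n = 0.75 × 845.5 = 634 kN.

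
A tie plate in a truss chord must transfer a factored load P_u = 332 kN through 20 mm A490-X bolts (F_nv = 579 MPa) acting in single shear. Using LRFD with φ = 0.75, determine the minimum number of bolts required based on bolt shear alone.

A_b = π·20²/4 = 314.2 mm².
Per-bolt design strength φR_n = 0.75 × 579 × 314.2 × 1 / 1000 = 136.4 kN.
n ≥ 332 / 136.4 = 2.434 → use 3 bolts.

3 bolts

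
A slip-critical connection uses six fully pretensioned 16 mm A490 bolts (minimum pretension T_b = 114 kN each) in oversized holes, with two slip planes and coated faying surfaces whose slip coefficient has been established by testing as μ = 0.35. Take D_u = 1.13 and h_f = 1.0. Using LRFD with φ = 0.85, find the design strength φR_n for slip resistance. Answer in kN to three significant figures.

R_n = μ · D_u · h_f · T_b · n_s · n_b = 0.35 × 1.13 × 1.0 × 114 × 2 × 6 = 541 kN.
Design strength φR_n = 0.85 × 541 = 460 kN.

460 kN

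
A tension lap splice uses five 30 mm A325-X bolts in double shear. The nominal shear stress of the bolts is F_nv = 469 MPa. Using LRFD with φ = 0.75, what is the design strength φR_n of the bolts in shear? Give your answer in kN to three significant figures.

A_b = π × 30² / 4 = 706.9 mm².
R_n = F_nv · A_b · n · n_s = 469 × 706.9 × 5 × 2 / 1000 = 3315 kN.
Design strength φR_n = 0.75 × 3315 = 2490 kN.

2490 kN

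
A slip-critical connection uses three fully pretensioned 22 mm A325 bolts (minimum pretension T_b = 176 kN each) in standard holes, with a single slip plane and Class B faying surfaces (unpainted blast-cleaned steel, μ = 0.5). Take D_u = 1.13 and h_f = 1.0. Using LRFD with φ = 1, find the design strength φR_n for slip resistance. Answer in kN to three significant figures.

R_n = μ · D_u · h_f · T_b · n_s · n_b = 0.5 × 1.13 × 1.0 × 176 × 1 × 3 = 298.3 kN.
Design strength φR_n = 1 × 298.3 = 298 kN.

298 kN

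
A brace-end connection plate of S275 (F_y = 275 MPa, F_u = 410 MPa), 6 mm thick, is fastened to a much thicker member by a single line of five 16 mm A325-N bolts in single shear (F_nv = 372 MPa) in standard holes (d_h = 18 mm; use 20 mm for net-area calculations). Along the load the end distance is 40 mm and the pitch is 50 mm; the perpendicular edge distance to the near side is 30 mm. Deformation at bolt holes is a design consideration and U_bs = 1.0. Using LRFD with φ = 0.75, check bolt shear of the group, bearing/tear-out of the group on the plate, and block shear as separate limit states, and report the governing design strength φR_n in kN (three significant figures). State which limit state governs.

203 kN (block shear governs)

Bolt shear: A_b = π·16²/4 = 201.1 mm²; R_n = 372 × 201.1 × 5 × 1 / 1000 = 374 kN → 0.75 × 374 = 280 kN.
Bearing: edge l_c = 31, r_n = 91.51 kN; interior l_c = 32, r_n = 94.46 kN; R_n = 91.51 + 4·94.46 = 469.4 kN → 352 kN.
Block shear: A_gv = 1440, A_nv = 900, A_nt = 120 mm²; R_n = min(0.6F_uA_nv, 0.6F_yA_gv) + U_bs·F_u·A_nt = 270.6 kN → 203 kN.
Block shear governs: 203 kN.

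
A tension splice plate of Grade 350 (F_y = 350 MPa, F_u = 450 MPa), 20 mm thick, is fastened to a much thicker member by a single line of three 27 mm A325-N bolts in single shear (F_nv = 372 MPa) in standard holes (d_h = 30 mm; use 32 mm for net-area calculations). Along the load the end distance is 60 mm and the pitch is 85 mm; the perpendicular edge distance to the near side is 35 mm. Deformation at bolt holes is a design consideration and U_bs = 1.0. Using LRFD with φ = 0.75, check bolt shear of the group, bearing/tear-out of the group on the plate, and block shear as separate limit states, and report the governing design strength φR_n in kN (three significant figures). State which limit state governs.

479 kN (bolt shear governs)

Bolt shear: A_b = π·27²/4 = 572.6 mm²; R_n = 372 × 572.6 × 3 × 1 / 1000 = 639 kN → 0.75 × 639 = 479 kN.
Bearing: edge l_c = 45, r_n = 486 kN; interior l_c = 55, r_n = 583.2 kN; R_n = 486 + 2·583.2 = 1652 kN → 1240 kN.
Block shear: A_gv = 4600, A_nv = 3000, A_nt = 380 mm²; R_n = min(0.6F_uA_nv, 0.6F_yA_gv) + U_bs·F_u·A_nt = 981 kN → 736 kN.
Bolt shear governs: 479 kN.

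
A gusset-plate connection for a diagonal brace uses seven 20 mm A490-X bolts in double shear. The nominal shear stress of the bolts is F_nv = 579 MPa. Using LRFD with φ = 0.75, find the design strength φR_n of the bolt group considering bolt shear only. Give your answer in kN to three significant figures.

A_b = π × 20² / 4 = 314.2 mm².
R_n = F_nv · A_b · n · n_s = 579 × 314.2 × 7 × 2 / 1000 = 2547 kN.
Design strength φR_n = 0.75 × 2547 = 1910 kN.

1910 kN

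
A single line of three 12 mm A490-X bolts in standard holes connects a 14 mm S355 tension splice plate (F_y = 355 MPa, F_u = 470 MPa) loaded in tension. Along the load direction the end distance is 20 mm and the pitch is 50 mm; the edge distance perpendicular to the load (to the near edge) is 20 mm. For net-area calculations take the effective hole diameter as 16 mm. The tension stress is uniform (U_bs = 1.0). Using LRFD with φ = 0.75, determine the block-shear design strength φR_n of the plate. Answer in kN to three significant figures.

296 kN

Shear plane L_v = 20 + 2·50 = 120 mm; A_gv = 120 × 14 = 1680 mm².
A_nv = (120 − 2.5·16) × 14 = 1120 mm².
A_nt = (20 − 0.5·16) × 14 = 168 mm².
0.6 F_u A_nv = 315.8 kN; 0.6 F_y A_gv = 357.8 kN → shear rupture governs the shear term.
R_n = 315.8 + 1.0 × 470 × 168 / 1000 = 394.8 kN.
Design strength φR_n = 0.75 × 394.8 = 296 kN.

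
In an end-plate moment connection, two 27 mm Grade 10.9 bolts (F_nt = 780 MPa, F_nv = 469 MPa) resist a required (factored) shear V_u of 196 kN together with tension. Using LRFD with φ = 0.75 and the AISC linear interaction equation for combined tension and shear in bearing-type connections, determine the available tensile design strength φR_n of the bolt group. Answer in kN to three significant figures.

A_b = π·27²/4 = 572.6 mm²; f_rv = 196 × 1000 / (2 × 572.6) = 171.2 MPa.
F'_nt = 1.3 F_nt − (F_nt / φF_nv) f_rv = 1.3·780 − (780/(0.75·469))·171.2 = 634.4 MPa, capped at F_nt → F'_nt = 634.4 MPa.
R_n = F'_nt · A_b · n = 634.4 × 572.6 × 2 / 1000 = 726.5 kN.
Design strength φR_n = 0.75 × 726.5 = 545 kN.

545 kN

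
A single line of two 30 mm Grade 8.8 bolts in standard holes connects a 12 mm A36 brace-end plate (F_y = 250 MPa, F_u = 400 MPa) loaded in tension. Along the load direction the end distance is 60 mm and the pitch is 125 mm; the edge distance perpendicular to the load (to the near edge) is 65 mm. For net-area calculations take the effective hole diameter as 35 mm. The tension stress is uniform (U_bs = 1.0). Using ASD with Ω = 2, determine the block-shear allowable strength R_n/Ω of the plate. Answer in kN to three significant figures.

280 kN

Shear plane L_v = 60 + 1·125 = 185 mm; A_gv = 185 × 12 = 2220 mm².
A_nv = (185 − 1.5·35) × 12 = 1590 mm².
A_nt = (65 − 0.5·35) × 12 = 570 mm².
0.6 F_u A_nv = 381.6 kN; 0.6 F_y A_gv = 333 kN → shear yielding governs the shear term.
R_n = 333 + 1.0 × 400 × 570 / 1000 = 561 kN.
Allowable strength R_n/Ω = 561 / 2 = 280 kN.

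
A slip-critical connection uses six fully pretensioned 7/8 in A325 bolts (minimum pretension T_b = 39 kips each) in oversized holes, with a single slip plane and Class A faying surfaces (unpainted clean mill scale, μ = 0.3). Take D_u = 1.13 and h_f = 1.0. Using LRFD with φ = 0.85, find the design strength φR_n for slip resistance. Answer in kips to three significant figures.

R_n = μ · D_u · h_f · T_b · n_s · n_b = 0.3 × 1.13 × 1.0 × 39 × 1 × 6 = 79.33 kips.
Design strength φR_n = 0.85 × 79.33 = 67.4 kips.

67.4 kips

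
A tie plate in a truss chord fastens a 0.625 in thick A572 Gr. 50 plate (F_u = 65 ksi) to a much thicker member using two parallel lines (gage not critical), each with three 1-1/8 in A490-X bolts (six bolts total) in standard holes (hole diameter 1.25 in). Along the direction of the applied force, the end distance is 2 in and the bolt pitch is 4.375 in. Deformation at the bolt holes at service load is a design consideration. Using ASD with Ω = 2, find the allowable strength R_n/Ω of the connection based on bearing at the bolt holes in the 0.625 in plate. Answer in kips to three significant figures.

286 kips

Per bolt r_n = 1.2 l_c t F_u ≤ 2.4 d t F_u; upper limit = 2.4 × 1.125 × 0.625 × 65 = 109.7 kips.
Edge bolt: l_c = 2 − 1.25/2 = 1.375 in → 1.2 × 1.375 × 0.625 × 65 = 67.03 → r_n = 67.03 kips.
Interior bolts: l_c = 4.375 − 1.25 = 3.125 in → 1.2 × 3.125 × 0.625 × 65 = 152.3 → r_n = 109.7 kips.
R_n = 2 × 67.03 + 4 × 109.7 = 572.8 kips.
Allowable strength R_n/Ω = 572.8 / 2 = 286 kips.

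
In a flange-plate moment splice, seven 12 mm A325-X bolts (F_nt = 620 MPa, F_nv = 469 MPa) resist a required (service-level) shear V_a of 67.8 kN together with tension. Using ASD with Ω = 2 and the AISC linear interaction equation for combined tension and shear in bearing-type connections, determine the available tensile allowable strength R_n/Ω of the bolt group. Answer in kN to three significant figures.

A_b = π·12²/4 = 113.1 mm²; f_rv = 67.8 × 1000 / (7 × 113.1) = 85.64 MPa.
F'_nt = 1.3 F_nt − (Ω F_nt / F_nv) f_rv = 1.3·620 − (2·620/469)·85.64 = 579.6 MPa, capped at F_nt → F'_nt = 579.6 MPa.
R_n = F'_nt · A_b · n = 579.6 × 113.1 × 7 / 1000 = 458.8 kN.
Allowable strength R_n/Ω = 458.8 / 2 = 229 kN.

229 kN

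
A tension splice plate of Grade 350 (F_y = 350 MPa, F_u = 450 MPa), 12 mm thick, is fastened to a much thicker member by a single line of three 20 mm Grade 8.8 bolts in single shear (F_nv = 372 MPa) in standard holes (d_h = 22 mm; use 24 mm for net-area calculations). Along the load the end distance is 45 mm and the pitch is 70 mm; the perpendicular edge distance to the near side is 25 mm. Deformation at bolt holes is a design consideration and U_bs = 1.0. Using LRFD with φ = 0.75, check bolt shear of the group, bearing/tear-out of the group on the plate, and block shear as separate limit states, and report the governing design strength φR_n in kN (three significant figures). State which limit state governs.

263 kN (bolt shear governs)

Bolt shear: A_b = π·20²/4 = 314.2 mm²; R_n = 372 × 314.2 × 3 × 1 / 1000 = 350.6 kN → 0.75 × 350.6 = 263 kN.
Bearing: edge l_c = 34, r_n = 220.3 kN; interior l_c = 48, r_n = 259.2 kN; R_n = 220.3 + 2·259.2 = 738.7 kN → 554 kN.
Block shear: A_gv = 2220, A_nv = 1500, A_nt = 156 mm²; R_n = min(0.6F_uA_nv, 0.6F_yA_gv) + U_bs·F_u·A_nt = 475.2 kN → 356 kN.
Bolt shear governs: 263 kN.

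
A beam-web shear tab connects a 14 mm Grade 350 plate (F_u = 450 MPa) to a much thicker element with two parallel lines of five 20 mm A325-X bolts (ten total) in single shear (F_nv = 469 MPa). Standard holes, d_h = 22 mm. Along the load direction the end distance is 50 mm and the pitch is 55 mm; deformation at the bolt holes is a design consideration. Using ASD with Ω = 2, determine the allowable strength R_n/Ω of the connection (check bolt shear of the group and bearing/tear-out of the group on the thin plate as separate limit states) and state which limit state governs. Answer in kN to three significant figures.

Bolt shear: A_b = π·20²/4 = 314.2 mm²; R_n = 469 × 314.2 × 10 × 1 / 1000 = 1473 kN → 1473 / 2 = 737 kN.
Bearing (1.2 l_c t F_u ≤ 2.4 d t F_u): upper limit = 2.4·20·14·450 / 1000 = 302.4 kN.
  Edge l_c = 50 − 22/2 = 39 → r_n = 294.8 kN; interior l_c = 55 − 22 = 33 → r_n = 249.5 kN.
  R_n,bearing = 2·294.8 + 8·249.5 = 2586 kN → 2586 / 2 = 1290 kN.
Bolt shear governs: 737 kN.

737 kN (bolt shear governs)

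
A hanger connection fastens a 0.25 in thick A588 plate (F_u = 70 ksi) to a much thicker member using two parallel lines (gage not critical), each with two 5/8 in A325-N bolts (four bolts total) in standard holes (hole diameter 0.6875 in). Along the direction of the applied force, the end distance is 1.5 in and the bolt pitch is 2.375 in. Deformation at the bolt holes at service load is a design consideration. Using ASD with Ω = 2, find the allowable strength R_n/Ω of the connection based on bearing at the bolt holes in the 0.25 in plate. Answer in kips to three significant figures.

50.5 kips

Per bolt r_n = 1.2 l_c t F_u ≤ 2.4 d t F_u; upper limit = 2.4 × 0.625 × 0.25 × 70 = 26.25 kips.
Edge bolt: l_c = 1.5 − 0.6875/2 = 1.156 in → 1.2 × 1.156 × 0.25 × 70 = 24.28 → r_n = 24.28 kips.
Interior bolts: l_c = 2.375 − 0.6875 = 1.688 in → 1.2 × 1.688 × 0.25 × 70 = 35.44 → r_n = 26.25 kips.
R_n = 2 × 24.28 + 2 × 26.25 = 101.1 kips.
Allowable strength R_n/Ω = 101.1 / 2 = 50.5 kips.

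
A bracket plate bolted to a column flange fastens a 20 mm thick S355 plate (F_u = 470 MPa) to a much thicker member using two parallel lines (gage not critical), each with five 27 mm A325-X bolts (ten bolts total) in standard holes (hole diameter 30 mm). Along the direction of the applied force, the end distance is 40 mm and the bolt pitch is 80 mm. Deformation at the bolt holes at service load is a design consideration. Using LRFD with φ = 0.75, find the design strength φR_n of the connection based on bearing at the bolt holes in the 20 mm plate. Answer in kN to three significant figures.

Per bolt r_n = 1.2 l_c t F_u ≤ 2.4 d t F_u; upper limit = 2.4 × 27 × 20 × 470 / 1000 = 609.1 kN.
Edge bolt: l_c = 40 − 30/2 = 25 mm → 1.2 × 25 × 20 × 470 / 1000 = 282 → r_n = 282 kN.
Interior bolts: l_c = 80 − 30 = 50 mm → 1.2 × 50 × 20 × 470 / 1000 = 564 → r_n = 564 kN.
R_n = 2 × 282 + 8 × 564 = 5076 kN.
Design strength φR_n = 0.75 × 5076 = 3810 kN.

3810 kN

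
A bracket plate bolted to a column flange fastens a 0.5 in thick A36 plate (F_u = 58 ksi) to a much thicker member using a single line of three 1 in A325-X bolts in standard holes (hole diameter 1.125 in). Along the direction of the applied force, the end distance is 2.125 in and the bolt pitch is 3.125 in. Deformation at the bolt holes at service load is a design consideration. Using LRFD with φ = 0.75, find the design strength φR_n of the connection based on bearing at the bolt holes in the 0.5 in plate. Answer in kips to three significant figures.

Per bolt r_n = 1.2 l_c t F_u ≤ 2.4 d t F_u; upper limit = 2.4 × 1 × 0.5 × 58 = 69.6 kips.
Edge bolt: l_c = 2.125 − 1.125/2 = 1.562 in → 1.2 × 1.562 × 0.5 × 58 = 54.38 → r_n = 54.38 kips.
Interior bolts: l_c = 3.125 − 1.125 = 2 in → 1.2 × 2 × 0.5 × 58 = 69.6 → r_n = 69.6 kips.
R_n = 1 × 54.38 + 2 × 69.6 = 193.6 kips.
Design strength φR_n = 0.75 × 193.6 = 145 kips.

145 kips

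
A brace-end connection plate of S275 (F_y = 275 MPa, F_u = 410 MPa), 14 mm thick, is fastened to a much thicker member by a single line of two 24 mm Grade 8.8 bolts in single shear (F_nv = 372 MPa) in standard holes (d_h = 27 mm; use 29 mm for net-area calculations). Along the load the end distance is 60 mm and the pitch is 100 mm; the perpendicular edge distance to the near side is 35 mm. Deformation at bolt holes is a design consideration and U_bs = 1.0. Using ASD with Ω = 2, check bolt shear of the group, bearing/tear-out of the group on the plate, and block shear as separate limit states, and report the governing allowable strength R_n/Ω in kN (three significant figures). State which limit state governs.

Bolt shear: A_b = π·24²/4 = 452.4 mm²; R_n = 372 × 452.4 × 2 × 1 / 1000 = 336.6 kN → 336.6 / 2 = 168 kN.
Bearing: edge l_c = 46.5, r_n = 320.3 kN; interior l_c = 73, r_n = 330.6 kN; R_n = 320.3 + 1·330.6 = 650.9 kN → 325 kN.
Block shear: A_gv = 2240, A_nv = 1631, A_nt = 287 mm²; R_n = min(0.6F_uA_nv, 0.6F_yA_gv) + U_bs·F_u·A_nt = 487.3 kN → 244 kN.
Bolt shear governs: 168 kN.

168 kN (bolt shear governs)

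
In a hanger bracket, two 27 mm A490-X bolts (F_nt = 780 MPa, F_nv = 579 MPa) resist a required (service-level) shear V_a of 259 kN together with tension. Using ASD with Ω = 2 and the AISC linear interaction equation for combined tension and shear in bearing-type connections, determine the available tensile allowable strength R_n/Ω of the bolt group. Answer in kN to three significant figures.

232 kN

A_b = π·27²/4 = 572.6 mm²; f_rv = 259 × 1000 / (2 × 572.6) = 226.2 MPa.
F'_nt = 1.3 F_nt − (Ω F_nt / F_nv) f_rv = 1.3·780 − (2·780/579)·226.2 = 404.6 MPa, capped at F_nt → F'_nt = 404.6 MPa.
R_n = F'_nt · A_b · n = 404.6 × 572.6 × 2 / 1000 = 463.3 kN.
Allowable strength R_n/Ω = 463.3 / 2 = 232 kN.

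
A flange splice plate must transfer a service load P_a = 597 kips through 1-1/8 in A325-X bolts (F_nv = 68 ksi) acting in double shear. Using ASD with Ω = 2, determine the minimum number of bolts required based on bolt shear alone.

A_b = π·1.125²/4 = 0.994 in².
Per-bolt allowable strength R_n/Ω = 68 × 0.994 × 2 / 2 = 67.59 kips.
n ≥ 597 / 67.59 = 8.832 → use 9 bolts.

9 bolts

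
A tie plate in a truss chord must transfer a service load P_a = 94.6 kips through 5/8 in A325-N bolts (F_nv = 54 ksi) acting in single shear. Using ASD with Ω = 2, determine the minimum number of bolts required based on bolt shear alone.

12 bolts

A_b = π·0.625²/4 = 0.3068 in².
Per-bolt allowable strength R_n/Ω = 54 × 0.3068 × 1 / 2 = 8.283 kips.
n ≥ 94.6 / 8.283 = 11.42 → use 12 bolts.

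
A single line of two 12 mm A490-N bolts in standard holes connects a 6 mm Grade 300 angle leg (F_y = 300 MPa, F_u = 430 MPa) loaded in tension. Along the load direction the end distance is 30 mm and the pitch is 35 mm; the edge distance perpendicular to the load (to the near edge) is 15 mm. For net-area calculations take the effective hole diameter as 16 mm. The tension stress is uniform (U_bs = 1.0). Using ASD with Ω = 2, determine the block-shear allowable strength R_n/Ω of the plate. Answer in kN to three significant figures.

40.8 kN

Shear plane L_v = 30 + 1·35 = 65 mm; A_gv = 65 × 6 = 390 mm².
A_nv = (65 − 1.5·16) × 6 = 246 mm².
A_nt = (15 − 0.5·16) × 6 = 42 mm².
0.6 F_u A_nv = 63.47 kN; 0.6 F_y A_gv = 70.2 kN → shear rupture governs the shear term.
R_n = 63.47 + 1.0 × 430 × 42 / 1000 = 81.53 kN.
Allowable strength R_n/Ω = 81.53 / 2 = 40.8 kN.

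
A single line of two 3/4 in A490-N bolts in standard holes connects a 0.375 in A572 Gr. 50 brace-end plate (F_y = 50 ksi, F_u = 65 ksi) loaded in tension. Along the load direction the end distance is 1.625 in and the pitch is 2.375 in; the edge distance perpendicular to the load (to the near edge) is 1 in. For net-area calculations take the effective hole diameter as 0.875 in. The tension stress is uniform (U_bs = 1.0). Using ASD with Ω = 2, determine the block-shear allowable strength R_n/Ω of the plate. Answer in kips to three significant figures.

Shear plane L_v = 1.625 + 1·2.375 = 4 in; A_gv = 4 × 0.375 = 1.5 in².
A_nv = (4 − 1.5·0.875) × 0.375 = 1.008 in².
A_nt = (1 − 0.5·0.875) × 0.375 = 0.2109 in².
0.6 F_u A_nv = 39.3 kips; 0.6 F_y A_gv = 45 kips → shear rupture governs the shear term.
R_n = 39.3 + 1.0 × 65 × 0.2109 = 53.02 kips.
Allowable strength R_n/Ω = 53.02 / 2 = 26.5 kips.

26.5 kips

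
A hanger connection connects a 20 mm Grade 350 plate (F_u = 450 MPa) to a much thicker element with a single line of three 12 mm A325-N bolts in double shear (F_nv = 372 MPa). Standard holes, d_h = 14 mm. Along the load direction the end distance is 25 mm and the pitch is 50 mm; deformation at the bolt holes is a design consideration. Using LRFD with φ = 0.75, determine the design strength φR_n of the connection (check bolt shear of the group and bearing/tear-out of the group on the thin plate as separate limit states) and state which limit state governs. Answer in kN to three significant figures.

Bolt shear: A_b = π·12²/4 = 113.1 mm²; R_n = 372 × 113.1 × 3 × 2 / 1000 = 252.4 kN → 0.75 × 252.4 = 189 kN.
Bearing (1.2 l_c t F_u ≤ 2.4 d t F_u): upper limit = 2.4·12·20·450 / 1000 = 259.2 kN.
  Edge l_c = 25 − 14/2 = 18 → r_n = 194.4 kN; interior l_c = 50 − 14 = 36 → r_n = 259.2 kN.
  R_n,bearing = 1·194.4 + 2·259.2 = 712.8 kN → 0.75 × 712.8 = 535 kN.
Bolt shear governs: 189 kN.

189 kN (bolt shear governs)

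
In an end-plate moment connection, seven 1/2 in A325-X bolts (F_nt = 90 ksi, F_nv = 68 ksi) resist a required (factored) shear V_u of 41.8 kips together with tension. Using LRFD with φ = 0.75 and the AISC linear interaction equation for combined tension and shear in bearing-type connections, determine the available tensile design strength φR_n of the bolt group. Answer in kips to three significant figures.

65.3 kips

A_b = π·0.5²/4 = 0.1963 in²; f_rv = 41.8 / (7 × 0.1963) = 30.41 ksi.
F'_nt = 1.3 F_nt − (F_nt / φF_nv) f_rv = 1.3·90 − (90/(0.75·68))·30.41 = 63.33 ksi, capped at F_nt → F'_nt = 63.33 ksi.
R_n = F'_nt · A_b · n = 63.33 × 0.1963 × 7 = 87.05 kips.
Design strength φR_n = 0.75 × 87.05 = 65.3 kips.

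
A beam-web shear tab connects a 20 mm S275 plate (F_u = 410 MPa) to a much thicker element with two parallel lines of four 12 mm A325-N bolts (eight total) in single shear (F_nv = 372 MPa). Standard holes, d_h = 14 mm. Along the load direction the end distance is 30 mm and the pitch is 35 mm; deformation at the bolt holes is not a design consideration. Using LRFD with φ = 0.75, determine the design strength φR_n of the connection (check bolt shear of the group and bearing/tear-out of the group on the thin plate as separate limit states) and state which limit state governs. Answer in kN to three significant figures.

Bolt shear: A_b = π·12²/4 = 113.1 mm²; R_n = 372 × 113.1 × 8 × 1 / 1000 = 336.6 kN → 0.75 × 336.6 = 252 kN.
Bearing (1.5 l_c t F_u ≤ 3.0 d t F_u): upper limit = 3.0·12·20·410 / 1000 = 295.2 kN.
  Edge l_c = 30 − 14/2 = 23 → r_n = 282.9 kN; interior l_c = 35 − 14 = 21 → r_n = 258.3 kN.
  R_n,bearing = 2·282.9 + 6·258.3 = 2116 kN → 0.75 × 2116 = 1590 kN.
Bolt shear governs: 252 kN.

252 kN (bolt shear governs)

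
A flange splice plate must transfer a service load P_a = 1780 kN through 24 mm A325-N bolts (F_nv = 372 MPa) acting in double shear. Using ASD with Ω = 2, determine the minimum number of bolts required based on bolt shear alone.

11 bolts

A_b = π·24²/4 = 452.4 mm².
Per-bolt allowable strength R_n/Ω = 372 × 452.4 × 2 / 1000 / 2 = 168.3 kN.
n ≥ 1780 / 168.3 = 10.58 → use 11 bolts.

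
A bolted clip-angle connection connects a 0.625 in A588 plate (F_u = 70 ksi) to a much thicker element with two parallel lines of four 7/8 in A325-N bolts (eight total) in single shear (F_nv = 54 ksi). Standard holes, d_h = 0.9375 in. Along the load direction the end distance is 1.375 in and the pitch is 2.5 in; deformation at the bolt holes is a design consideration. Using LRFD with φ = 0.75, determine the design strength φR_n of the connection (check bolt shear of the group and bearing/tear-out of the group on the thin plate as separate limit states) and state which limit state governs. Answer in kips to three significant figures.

Bolt shear: A_b = π·0.875²/4 = 0.6013 in²; R_n = 54 × 0.6013 × 8 × 1 = 259.8 kips → 0.75 × 259.8 = 195 kips.
Bearing (1.2 l_c t F_u ≤ 2.4 d t F_u): upper limit = 2.4·0.875·0.625·70 = 91.88 kips.
  Edge l_c = 1.375 − 0.9375/2 = 0.9062 → r_n = 47.58 kips; interior l_c = 2.5 − 0.9375 = 1.562 → r_n = 82.03 kips.
  R_n,bearing = 2·47.58 + 6·82.03 = 587.3 kips → 0.75 × 587.3 = 441 kips.
Bolt shear governs: 195 kips.

195 kips (bolt shear governs)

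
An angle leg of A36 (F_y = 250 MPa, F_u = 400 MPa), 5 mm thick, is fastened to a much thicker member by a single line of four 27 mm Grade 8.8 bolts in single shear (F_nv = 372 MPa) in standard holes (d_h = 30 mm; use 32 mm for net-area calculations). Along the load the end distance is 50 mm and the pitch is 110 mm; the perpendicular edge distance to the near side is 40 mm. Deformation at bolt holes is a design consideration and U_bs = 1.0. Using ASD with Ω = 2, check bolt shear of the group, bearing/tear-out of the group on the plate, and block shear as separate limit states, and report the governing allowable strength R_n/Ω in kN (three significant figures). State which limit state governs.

Bolt shear: A_b = π·27²/4 = 572.6 mm²; R_n = 372 × 572.6 × 4 × 1 / 1000 = 852 kN → 852 / 2 = 426 kN.
Bearing: edge l_c = 35, r_n = 84 kN; interior l_c = 80, r_n = 129.6 kN; R_n = 84 + 3·129.6 = 472.8 kN → 236 kN.
Block shear: A_gv = 1900, A_nv = 1340, A_nt = 120 mm²; R_n = min(0.6F_uA_nv, 0.6F_yA_gv) + U_bs·F_u·A_nt = 333 kN → 166 kN.
Block shear governs: 166 kN.

166 kN (block shear governs)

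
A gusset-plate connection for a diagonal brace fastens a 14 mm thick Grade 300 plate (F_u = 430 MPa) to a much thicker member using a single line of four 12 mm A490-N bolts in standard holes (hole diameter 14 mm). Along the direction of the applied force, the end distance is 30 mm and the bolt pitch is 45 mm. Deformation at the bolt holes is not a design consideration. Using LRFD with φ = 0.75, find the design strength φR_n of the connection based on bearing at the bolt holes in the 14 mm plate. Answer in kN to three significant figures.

Per bolt r_n = 1.5 l_c t F_u ≤ 3.0 d t F_u; upper limit = 3.0 × 12 × 14 × 430 / 1000 = 216.7 kN.
Edge bolt: l_c = 30 − 14/2 = 23 mm → 1.5 × 23 × 14 × 430 / 1000 = 207.7 → r_n = 207.7 kN.
Interior bolts: l_c = 45 − 14 = 31 mm → 1.5 × 31 × 14 × 430 / 1000 = 279.9 → r_n = 216.7 kN.
R_n = 1 × 207.7 + 3 × 216.7 = 857.8 kN.
Design strength φR_n = 0.75 × 857.8 = 643 kN.

643 kN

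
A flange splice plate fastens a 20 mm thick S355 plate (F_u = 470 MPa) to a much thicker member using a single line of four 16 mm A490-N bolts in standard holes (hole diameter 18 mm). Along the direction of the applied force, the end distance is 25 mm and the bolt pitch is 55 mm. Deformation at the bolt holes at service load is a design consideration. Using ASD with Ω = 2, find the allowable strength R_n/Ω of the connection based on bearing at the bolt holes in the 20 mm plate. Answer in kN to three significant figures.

632 kN

Per bolt r_n = 1.2 l_c t F_u ≤ 2.4 d t F_u; upper limit = 2.4 × 16 × 20 × 470 / 1000 = 361 kN.
Edge bolt: l_c = 25 − 18/2 = 16 mm → 1.2 × 16 × 20 × 470 / 1000 = 180.5 → r_n = 180.5 kN.
Interior bolts: l_c = 55 − 18 = 37 mm → 1.2 × 37 × 20 × 470 / 1000 = 417.4 → r_n = 361 kN.
R_n = 1 × 180.5 + 3 × 361 = 1263 kN.
Allowable strength R_n/Ω = 1263 / 2 = 632 kN.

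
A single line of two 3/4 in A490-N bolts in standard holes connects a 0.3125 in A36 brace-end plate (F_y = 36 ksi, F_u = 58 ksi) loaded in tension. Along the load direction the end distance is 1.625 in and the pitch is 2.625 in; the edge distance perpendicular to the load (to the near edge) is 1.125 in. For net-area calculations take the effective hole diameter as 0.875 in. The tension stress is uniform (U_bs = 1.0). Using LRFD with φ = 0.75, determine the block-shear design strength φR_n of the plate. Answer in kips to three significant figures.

30.9 kips

Shear plane L_v = 1.625 + 1·2.625 = 4.25 in; A_gv = 4.25 × 0.3125 = 1.328 in².
A_nv = (4.25 − 1.5·0.875) × 0.3125 = 0.918 in².
A_nt = (1.125 − 0.5·0.875) × 0.3125 = 0.2148 in².
0.6 F_u A_nv = 31.95 kips; 0.6 F_y A_gv = 28.69 kips → shear yielding governs the shear term.
R_n = 28.69 + 1.0 × 58 × 0.2148 = 41.15 kips.
Design strength φR_n = 0.75 × 41.15 = 30.9 kips.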